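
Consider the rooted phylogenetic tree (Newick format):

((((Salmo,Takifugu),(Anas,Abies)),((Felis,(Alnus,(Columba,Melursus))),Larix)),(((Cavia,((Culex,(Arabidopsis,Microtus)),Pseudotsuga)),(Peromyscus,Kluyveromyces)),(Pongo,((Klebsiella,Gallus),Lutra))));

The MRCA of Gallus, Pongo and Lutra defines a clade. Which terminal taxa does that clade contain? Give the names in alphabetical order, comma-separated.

Gallus, Klebsiella, Lutra, Pongo

Tracing Gallus: it sits inside (Klebsiella,Gallus).
Tracing Pongo: it sits inside (Pongo,((Klebsiella,Gallus),Lutra)).
Tracing Lutra: it sits inside ((Klebsiella,Gallus),Lutra).
The smallest clade enclosing all 3 is (Pongo,((Klebsiella,Gallus),Lutra)); the answer is its 4 terminal taxa in alphabetical order.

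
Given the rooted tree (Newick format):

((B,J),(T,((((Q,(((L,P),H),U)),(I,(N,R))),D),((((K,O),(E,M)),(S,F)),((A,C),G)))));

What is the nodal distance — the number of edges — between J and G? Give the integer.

The MRCA of J and G is the root of the tree.
From J up to that node: 2 branches. From G up to the same node: 5 branches. Total: 2 + 5 = 7.

7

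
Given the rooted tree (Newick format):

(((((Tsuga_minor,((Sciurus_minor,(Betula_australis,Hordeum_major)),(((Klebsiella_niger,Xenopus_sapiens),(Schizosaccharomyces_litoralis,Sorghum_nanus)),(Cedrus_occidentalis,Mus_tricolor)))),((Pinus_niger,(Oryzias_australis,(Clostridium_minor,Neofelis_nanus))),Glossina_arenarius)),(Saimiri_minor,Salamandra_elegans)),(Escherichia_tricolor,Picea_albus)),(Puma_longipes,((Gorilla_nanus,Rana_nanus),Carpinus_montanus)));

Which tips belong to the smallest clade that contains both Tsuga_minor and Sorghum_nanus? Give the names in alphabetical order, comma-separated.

Betula_australis, Cedrus_occidentalis, Hordeum_major, Klebsiella_niger, Mus_tricolor, Schizosaccharomyces_litoralis, Sciurus_minor, Sorghum_nanus, Tsuga_minor, Xenopus_sapiens

Tracing Tsuga_minor: it sits inside (Tsuga_minor,((Sciurus_minor,(Betula_australis,Hordeum_major)),(((Klebsiella_niger,Xenopus_sapiens),(Schizosaccharomyces_litoralis,Sorghum_nanus)),(Cedrus_occidentalis,Mus_tricolor)))).
Tracing Sorghum_nanus: it sits inside (Schizosaccharomyces_litoralis,Sorghum_nanus).
The smallest clade enclosing both is (Tsuga_minor,((Sciurus_minor,(Betula_australis,Hordeum_major)),(((Klebsiella_niger,Xenopus_sapiens),(Schizosaccharomyces_litoralis,Sorghum_nanus)),(Cedrus_occidentalis,Mus_tricolor)))); the answer is its 10 terminal taxa in alphabetical order.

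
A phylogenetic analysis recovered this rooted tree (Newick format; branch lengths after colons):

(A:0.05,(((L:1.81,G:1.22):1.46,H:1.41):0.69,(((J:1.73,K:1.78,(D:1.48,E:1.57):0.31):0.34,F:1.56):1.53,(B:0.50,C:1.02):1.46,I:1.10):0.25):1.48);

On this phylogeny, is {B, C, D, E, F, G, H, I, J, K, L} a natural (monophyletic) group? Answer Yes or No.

The most recent common ancestor of these taxa subtends (((L,G),H),(((J,K,(D,E)),F),(B,C),I)).
That clade has exactly 11 tips — every listed taxon and nothing else — so the group is monophyletic.

Yes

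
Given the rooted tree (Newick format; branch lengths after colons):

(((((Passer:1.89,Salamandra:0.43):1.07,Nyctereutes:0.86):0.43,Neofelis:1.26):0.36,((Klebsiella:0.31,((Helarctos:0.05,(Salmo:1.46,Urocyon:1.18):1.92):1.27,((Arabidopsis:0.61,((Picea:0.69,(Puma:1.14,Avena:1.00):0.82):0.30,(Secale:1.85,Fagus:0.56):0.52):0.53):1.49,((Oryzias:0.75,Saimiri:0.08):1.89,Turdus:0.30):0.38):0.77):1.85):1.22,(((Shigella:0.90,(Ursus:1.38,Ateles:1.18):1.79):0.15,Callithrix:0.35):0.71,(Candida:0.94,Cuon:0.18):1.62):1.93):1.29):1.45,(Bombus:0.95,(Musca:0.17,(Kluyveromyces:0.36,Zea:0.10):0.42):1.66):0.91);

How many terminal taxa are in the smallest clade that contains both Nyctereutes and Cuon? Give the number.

The MRCA of Nyctereutes and Cuon is the node subtending ((((Passer,Salamandra),Nyctereutes),Neofelis),((Klebsiella,((Helarctos,(Salmo,Urocyon)),((Arabidopsis,((Picea,(Puma,Avena)),(Secale,Fagus))),((Oryzias,Saimiri),Turdus)))),(((Shigella,(Ursus,Ateles)),Callithrix),(Candida,Cuon)))).
That clade contains 23 terminal taxa: Arabidopsis, Ateles, Avena, Callithrix, Candida, Cuon, Fagus, Helarctos, Klebsiella, Neofelis, Nyctereutes, Oryzias, Passer, Picea, Puma, Saimiri, Salamandra, Salmo, Secale, Shigella, Turdus, Urocyon, Ursus.

23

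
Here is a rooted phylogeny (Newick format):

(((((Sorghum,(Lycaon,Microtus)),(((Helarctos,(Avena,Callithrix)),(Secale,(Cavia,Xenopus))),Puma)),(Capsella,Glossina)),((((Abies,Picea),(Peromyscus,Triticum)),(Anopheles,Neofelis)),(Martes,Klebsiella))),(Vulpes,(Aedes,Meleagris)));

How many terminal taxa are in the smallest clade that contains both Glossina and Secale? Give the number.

12

The MRCA of Glossina and Secale is the node subtending (((Sorghum,(Lycaon,Microtus)),(((Helarctos,(Avena,Callithrix)),(Secale,(Cavia,Xenopus))),Puma)),(Capsella,Glossina)).
That clade contains 12 terminal taxa: Avena, Callithrix, Capsella, Cavia, Glossina, Helarctos, Lycaon, Microtus, Puma, Secale, Sorghum, Xenopus.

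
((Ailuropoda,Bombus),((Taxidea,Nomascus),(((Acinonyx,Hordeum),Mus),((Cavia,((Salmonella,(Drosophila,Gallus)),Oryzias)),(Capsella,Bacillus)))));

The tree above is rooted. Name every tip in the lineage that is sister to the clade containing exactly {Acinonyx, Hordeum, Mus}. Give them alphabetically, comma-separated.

Bacillus, Capsella, Cavia, Drosophila, Gallus, Oryzias, Salmonella

The clade containing exactly {Acinonyx, Hordeum, Mus} attaches to the tree at the node subtending (((Acinonyx,Hordeum),Mus),((Cavia,((Salmonella,(Drosophila,Gallus)),Oryzias)),(Capsella,Bacillus))).
The other lineage descending from that same node — the sister group — is ((Cavia,((Salmonella,(Drosophila,Gallus)),Oryzias)),(Capsella,Bacillus)); its 7 tips in alphabetical order are the answer.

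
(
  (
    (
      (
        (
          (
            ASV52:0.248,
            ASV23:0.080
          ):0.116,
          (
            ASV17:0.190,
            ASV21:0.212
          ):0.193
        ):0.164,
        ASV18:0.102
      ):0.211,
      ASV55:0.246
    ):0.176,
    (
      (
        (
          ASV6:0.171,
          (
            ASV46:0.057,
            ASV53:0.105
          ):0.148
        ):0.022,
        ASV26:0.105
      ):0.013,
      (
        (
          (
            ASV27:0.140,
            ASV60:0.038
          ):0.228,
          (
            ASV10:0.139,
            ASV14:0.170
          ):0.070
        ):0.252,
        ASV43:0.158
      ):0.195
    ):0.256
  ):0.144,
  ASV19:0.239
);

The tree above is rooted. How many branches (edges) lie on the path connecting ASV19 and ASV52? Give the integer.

7

The MRCA of ASV19 and ASV52 is the root of the tree.
From ASV19 up to that node: 1 branch. From ASV52 up to the same node: 6 branches. Total: 1 + 6 = 7.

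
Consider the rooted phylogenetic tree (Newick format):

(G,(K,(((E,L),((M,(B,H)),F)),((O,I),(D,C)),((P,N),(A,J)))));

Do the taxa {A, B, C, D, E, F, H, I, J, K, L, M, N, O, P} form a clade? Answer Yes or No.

Yes

The most recent common ancestor of these taxa subtends (K,(((E,L),((M,(B,H)),F)),((O,I),(D,C)),((P,N),(A,J)))).
That clade has exactly 15 tips — every listed taxon and nothing else — so the group is monophyletic.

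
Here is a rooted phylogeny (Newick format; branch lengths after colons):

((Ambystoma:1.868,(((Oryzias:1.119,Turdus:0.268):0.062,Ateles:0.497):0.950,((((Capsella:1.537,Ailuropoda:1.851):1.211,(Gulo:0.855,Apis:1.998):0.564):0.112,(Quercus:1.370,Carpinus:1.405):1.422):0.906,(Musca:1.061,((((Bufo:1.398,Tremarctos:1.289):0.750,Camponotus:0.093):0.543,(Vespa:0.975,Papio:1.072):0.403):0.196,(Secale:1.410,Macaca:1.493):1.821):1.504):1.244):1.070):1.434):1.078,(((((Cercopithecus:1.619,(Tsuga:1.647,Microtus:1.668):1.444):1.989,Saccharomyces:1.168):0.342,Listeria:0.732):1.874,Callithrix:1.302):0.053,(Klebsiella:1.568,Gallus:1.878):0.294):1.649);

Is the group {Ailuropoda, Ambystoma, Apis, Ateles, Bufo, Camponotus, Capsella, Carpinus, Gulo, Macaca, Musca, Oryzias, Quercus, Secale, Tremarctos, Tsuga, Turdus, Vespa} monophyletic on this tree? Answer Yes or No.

No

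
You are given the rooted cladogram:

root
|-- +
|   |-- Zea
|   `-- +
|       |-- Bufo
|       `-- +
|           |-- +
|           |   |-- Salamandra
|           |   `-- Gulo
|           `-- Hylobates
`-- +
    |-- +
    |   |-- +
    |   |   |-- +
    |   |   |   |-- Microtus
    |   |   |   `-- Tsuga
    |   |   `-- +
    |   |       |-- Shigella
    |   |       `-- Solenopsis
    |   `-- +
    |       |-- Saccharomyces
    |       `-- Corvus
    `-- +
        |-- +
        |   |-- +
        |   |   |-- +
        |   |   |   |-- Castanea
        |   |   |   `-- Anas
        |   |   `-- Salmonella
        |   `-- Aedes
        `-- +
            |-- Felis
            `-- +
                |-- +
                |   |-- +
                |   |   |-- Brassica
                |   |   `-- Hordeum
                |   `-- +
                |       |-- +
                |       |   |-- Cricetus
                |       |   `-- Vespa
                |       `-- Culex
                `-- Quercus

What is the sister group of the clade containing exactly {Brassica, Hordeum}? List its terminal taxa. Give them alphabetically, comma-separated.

Cricetus, Culex, Vespa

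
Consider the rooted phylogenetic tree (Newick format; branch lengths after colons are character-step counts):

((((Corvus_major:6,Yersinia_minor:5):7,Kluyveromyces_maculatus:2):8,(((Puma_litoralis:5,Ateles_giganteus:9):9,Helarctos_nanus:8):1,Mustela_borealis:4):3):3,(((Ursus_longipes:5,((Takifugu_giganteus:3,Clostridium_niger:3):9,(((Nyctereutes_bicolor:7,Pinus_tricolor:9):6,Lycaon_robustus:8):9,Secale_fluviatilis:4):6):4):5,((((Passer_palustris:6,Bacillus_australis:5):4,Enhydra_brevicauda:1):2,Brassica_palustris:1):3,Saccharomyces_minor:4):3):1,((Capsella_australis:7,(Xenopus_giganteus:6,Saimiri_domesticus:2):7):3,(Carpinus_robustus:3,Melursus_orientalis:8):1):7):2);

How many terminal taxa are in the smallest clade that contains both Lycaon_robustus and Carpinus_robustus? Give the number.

17

The MRCA of Lycaon_robustus and Carpinus_robustus is the node subtending (((Ursus_longipes,((Takifugu_giganteus,Clostridium_niger),(((Nyctereutes_bicolor,Pinus_tricolor),Lycaon_robustus),Secale_fluviatilis))),((((Passer_palustris,Bacillus_australis),Enhydra_brevicauda),Brassica_palustris),Saccharomyces_minor)),((Capsella_australis,(Xenopus_giganteus,Saimiri_domesticus)),(Carpinus_robustus,Melursus_orientalis))).
That clade contains 17 terminal taxa: Bacillus_australis, Brassica_palustris, Capsella_australis, Carpinus_robustus, Clostridium_niger, Enhydra_brevicauda, Lycaon_robustus, Melursus_orientalis, Nyctereutes_bicolor, Passer_palustris, Pinus_tricolor, Saccharomyces_minor, Saimiri_domesticus, Secale_fluviatilis, Takifugu_giganteus, Ursus_longipes, Xenopus_giganteus.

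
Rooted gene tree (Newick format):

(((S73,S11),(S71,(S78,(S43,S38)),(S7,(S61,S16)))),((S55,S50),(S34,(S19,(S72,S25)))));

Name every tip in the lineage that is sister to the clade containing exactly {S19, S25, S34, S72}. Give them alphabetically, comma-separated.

S50, S55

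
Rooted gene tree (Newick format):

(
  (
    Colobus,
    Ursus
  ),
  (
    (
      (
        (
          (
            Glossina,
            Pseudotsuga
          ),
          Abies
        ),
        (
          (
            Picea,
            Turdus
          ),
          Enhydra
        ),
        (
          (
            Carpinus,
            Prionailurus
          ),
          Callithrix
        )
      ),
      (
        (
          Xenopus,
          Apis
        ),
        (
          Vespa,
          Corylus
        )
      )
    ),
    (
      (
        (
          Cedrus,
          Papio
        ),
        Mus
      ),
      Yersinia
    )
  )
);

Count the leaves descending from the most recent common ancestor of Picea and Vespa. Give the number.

The MRCA of Picea and Vespa is the node subtending ((((Glossina,Pseudotsuga),Abies),((Picea,Turdus),Enhydra),((Carpinus,Prionailurus),Callithrix)),((Xenopus,Apis),(Vespa,Corylus))).
That clade contains 13 terminal taxa: Abies, Apis, Callithrix, Carpinus, Corylus, Enhydra, Glossina, Picea, Prionailurus, Pseudotsuga, Turdus, Vespa, Xenopus.

13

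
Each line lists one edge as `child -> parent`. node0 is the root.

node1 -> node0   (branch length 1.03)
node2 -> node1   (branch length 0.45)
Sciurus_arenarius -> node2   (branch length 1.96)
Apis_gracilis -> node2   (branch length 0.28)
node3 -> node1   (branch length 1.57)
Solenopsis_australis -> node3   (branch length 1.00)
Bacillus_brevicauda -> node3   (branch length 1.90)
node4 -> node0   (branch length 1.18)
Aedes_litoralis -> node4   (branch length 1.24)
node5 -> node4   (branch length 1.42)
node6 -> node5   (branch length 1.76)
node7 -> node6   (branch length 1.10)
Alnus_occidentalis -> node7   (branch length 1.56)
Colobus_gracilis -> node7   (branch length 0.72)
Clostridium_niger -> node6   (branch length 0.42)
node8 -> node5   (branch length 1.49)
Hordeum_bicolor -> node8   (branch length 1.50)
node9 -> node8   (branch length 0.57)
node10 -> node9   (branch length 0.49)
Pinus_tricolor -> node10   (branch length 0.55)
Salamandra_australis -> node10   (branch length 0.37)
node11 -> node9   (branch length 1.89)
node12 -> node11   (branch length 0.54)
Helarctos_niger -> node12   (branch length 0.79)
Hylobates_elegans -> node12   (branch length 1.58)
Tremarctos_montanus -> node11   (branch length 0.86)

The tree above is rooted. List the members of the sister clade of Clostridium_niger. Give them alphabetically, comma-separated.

Alnus_occidentalis, Colobus_gracilis

Clostridium_niger attaches to the tree at the node subtending ((Alnus_occidentalis,Colobus_gracilis),Clostridium_niger).
The other lineage descending from that same node — the sister group — is (Alnus_occidentalis,Colobus_gracilis); its 2 tips in alphabetical order are the answer.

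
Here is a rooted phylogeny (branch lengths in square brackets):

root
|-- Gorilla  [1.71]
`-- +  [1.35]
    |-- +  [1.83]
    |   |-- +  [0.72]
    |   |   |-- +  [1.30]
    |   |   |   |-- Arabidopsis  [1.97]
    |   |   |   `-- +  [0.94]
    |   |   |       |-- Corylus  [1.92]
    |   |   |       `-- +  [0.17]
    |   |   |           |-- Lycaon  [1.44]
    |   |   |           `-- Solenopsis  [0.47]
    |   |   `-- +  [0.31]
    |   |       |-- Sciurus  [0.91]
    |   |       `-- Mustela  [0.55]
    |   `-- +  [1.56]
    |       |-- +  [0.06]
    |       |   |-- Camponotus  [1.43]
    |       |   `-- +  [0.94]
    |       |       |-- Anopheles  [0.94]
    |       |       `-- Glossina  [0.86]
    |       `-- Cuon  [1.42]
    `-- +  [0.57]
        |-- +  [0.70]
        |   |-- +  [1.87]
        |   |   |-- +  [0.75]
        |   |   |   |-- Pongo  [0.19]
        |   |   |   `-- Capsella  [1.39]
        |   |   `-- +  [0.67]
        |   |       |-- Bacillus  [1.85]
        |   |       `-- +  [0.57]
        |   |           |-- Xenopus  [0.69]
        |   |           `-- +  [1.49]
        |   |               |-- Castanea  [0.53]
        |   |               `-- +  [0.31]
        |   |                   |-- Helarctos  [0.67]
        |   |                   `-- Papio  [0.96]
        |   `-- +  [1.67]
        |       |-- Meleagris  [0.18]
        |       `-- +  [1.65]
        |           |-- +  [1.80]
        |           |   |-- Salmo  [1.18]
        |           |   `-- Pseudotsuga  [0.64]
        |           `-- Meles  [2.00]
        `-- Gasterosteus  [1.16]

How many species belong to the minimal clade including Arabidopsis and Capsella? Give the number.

22

The MRCA of Arabidopsis and Capsella is the node subtending ((((Arabidopsis,(Corylus,(Lycaon,Solenopsis))),(Sciurus,Mustela)),((Camponotus,(Anopheles,Glossina)),Cuon)),((((Pongo,Capsella),(Bacillus,(Xenopus,(Castanea,(Helarctos,Papio))))),(Meleagris,((Salmo,Pseudotsuga),Meles))),Gasterosteus)).
That clade contains 22 terminal taxa: Anopheles, Arabidopsis, Bacillus, Camponotus, Capsella, Castanea, Corylus, Cuon, Gasterosteus, Glossina, Helarctos, Lycaon, Meleagris, Meles, Mustela, Papio, Pongo, Pseudotsuga, Salmo, Sciurus, Solenopsis, Xenopus.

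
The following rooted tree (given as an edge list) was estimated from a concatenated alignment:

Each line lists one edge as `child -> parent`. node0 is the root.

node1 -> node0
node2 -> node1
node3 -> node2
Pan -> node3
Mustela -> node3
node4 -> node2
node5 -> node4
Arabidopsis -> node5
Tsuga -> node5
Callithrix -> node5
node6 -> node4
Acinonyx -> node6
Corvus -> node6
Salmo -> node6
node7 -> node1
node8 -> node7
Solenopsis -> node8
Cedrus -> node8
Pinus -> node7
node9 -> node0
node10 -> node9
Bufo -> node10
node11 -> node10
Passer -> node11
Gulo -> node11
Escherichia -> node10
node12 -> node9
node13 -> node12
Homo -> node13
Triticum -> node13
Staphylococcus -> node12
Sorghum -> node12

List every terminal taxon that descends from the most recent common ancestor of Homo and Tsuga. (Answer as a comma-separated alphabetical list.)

Acinonyx, Arabidopsis, Bufo, Callithrix, Cedrus, Corvus, Escherichia, Gulo, Homo, Mustela, Pan, Passer, Pinus, Salmo, Solenopsis, Sorghum, Staphylococcus, Triticum, Tsuga

Tracing Homo: it sits inside (Homo,Triticum).
Tracing Tsuga: it sits inside (Arabidopsis,Tsuga,Callithrix).
The smallest clade enclosing both is the whole tree (their MRCA is the root), so the answer is all 19 tips in alphabetical order.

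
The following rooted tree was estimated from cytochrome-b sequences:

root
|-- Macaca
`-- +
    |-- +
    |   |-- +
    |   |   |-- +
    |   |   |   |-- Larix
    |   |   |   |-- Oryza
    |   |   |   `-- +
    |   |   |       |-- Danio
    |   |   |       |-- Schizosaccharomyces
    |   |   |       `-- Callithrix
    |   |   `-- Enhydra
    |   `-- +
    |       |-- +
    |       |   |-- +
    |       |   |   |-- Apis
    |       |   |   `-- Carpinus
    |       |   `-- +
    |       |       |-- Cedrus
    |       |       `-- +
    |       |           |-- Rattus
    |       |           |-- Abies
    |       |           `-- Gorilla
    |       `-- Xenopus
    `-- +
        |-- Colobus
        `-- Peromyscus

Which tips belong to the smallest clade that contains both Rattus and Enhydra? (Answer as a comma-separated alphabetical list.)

Abies, Apis, Callithrix, Carpinus, Cedrus, Danio, Enhydra, Gorilla, Larix, Oryza, Rattus, Schizosaccharomyces, Xenopus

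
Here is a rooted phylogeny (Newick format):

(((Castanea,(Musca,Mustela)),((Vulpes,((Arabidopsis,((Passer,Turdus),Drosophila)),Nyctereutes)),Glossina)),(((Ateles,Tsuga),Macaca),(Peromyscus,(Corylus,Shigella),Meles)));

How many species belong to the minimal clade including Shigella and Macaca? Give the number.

The MRCA of Shigella and Macaca is the node subtending (((Ateles,Tsuga),Macaca),(Peromyscus,(Corylus,Shigella),Meles)).
That clade contains 7 terminal taxa: Ateles, Corylus, Macaca, Meles, Peromyscus, Shigella, Tsuga.

7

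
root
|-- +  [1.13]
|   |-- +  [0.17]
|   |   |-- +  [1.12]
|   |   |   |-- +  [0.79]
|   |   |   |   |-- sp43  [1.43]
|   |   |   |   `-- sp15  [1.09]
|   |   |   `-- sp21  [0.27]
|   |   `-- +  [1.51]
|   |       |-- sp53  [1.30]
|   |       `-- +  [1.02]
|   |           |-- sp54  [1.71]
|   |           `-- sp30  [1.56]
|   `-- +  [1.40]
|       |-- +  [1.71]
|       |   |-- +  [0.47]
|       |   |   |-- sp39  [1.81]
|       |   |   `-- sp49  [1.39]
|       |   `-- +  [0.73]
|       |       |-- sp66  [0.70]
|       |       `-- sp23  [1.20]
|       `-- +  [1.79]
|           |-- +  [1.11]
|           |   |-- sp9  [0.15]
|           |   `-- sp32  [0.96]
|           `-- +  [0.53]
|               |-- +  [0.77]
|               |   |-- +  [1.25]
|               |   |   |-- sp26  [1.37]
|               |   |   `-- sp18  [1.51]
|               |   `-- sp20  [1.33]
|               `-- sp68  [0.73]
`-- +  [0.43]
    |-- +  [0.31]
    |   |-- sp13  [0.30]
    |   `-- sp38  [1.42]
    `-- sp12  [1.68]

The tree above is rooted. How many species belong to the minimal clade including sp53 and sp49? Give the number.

The MRCA of sp53 and sp49 is the node subtending ((((sp43,sp15),sp21),(sp53,(sp54,sp30))),(((sp39,sp49),(sp66,sp23)),((sp9,sp32),(((sp26,sp18),sp20),sp68)))).
That clade contains 16 terminal taxa: sp15, sp18, sp20, sp21, sp23, sp26, sp30, sp32, sp39, sp43, sp49, sp53, sp54, sp66, sp68, sp9.

16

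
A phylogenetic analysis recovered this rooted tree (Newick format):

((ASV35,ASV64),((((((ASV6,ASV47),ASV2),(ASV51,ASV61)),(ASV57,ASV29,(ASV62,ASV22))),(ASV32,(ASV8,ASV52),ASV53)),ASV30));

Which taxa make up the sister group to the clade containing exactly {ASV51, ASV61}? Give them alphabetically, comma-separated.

The clade containing exactly {ASV51, ASV61} attaches to the tree at the node subtending (((ASV6,ASV47),ASV2),(ASV51,ASV61)).
The other lineage descending from that same node — the sister group — is ((ASV6,ASV47),ASV2); its 3 tips in alphabetical order are the answer.

ASV2, ASV47, ASV6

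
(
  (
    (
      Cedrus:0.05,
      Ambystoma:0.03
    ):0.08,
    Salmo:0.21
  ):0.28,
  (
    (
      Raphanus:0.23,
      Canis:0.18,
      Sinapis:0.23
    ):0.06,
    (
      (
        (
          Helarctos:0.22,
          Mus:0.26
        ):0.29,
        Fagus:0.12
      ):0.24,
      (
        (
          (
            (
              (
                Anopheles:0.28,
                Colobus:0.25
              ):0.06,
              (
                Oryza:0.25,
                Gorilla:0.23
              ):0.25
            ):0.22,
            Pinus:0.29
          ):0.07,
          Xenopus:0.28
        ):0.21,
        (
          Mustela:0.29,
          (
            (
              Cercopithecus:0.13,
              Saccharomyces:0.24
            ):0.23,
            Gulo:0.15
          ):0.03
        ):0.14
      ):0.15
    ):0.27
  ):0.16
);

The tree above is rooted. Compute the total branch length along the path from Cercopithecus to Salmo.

The path runs Cercopithecus → … → MRCA → … → Salmo; the MRCA is the root of the tree.
Branch lengths along that path: 0.13 + 0.23 + 0.03 + 0.14 + 0.15 + 0.27 + 0.16 + 0.28 + 0.21 = 1.60.

1.60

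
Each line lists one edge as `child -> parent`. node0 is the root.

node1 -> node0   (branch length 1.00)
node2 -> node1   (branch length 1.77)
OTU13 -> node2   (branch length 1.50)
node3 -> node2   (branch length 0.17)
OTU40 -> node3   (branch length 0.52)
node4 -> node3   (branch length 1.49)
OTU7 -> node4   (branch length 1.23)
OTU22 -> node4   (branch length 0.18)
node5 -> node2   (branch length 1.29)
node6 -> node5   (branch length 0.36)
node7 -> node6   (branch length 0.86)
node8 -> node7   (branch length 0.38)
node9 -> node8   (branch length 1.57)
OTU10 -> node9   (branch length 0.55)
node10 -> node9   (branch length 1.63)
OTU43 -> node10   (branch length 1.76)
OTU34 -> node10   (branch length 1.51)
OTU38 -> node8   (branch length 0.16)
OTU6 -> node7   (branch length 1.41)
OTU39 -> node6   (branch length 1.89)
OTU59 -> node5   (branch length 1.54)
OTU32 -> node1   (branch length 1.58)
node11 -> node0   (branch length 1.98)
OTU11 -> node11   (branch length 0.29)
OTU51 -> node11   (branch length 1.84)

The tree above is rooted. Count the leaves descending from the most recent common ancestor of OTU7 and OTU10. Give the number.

11

The MRCA of OTU7 and OTU10 is the node subtending (OTU13,(OTU40,(OTU7,OTU22)),(((((OTU10,(OTU43,OTU34)),OTU38),OTU6),OTU39),OTU59)).
That clade contains 11 terminal taxa: OTU10, OTU13, OTU22, OTU34, OTU38, OTU39, OTU40, OTU43, OTU59, OTU6, OTU7.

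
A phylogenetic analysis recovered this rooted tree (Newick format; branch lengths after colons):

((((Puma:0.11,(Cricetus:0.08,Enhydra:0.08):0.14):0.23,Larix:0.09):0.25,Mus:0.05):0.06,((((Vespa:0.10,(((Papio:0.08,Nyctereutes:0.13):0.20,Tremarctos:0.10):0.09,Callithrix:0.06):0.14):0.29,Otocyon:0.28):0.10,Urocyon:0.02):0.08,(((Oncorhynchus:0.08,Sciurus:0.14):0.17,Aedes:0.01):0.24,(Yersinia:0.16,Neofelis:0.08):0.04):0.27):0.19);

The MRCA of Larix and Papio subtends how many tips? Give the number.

The MRCA of Larix and Papio is the root, so the clade is the entire tree.
That clade contains 17 terminal taxa: Aedes, Callithrix, Cricetus, Enhydra, Larix, Mus, Neofelis, Nyctereutes, Oncorhynchus, Otocyon, Papio, Puma, Sciurus, Tremarctos, Urocyon, Vespa, Yersinia.

17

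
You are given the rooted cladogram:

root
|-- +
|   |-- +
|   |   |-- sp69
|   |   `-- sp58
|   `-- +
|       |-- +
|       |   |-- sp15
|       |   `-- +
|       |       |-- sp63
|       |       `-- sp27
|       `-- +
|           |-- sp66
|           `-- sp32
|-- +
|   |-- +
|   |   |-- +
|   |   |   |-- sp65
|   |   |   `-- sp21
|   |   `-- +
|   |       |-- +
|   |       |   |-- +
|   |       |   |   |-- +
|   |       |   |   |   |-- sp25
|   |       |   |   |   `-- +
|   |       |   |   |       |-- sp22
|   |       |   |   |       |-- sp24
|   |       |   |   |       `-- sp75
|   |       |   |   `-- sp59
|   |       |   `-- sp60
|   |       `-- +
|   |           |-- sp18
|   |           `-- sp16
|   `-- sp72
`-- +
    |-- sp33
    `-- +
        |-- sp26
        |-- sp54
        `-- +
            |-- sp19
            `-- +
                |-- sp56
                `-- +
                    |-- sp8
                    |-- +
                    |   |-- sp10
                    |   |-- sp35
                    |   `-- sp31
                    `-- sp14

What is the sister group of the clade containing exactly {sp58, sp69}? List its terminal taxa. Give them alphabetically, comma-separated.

sp15, sp27, sp32, sp63, sp66

The clade containing exactly {sp58, sp69} attaches to the tree at the node subtending ((sp69,sp58),((sp15,(sp63,sp27)),(sp66,sp32))).
The other lineage descending from that same node — the sister group — is ((sp15,(sp63,sp27)),(sp66,sp32)); its 5 tips in alphabetical order are the answer.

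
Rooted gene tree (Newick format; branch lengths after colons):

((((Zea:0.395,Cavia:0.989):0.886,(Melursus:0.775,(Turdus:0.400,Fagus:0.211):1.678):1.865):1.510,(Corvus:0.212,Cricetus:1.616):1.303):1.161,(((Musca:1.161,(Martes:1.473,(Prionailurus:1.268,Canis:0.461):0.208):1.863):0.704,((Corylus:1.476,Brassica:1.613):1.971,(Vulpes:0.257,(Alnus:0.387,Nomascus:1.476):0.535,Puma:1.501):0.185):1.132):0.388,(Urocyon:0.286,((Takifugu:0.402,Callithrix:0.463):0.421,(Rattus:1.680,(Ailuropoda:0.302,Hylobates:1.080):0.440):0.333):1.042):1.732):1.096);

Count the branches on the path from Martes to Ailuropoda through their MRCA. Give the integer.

9

The MRCA of Martes and Ailuropoda is the node subtending (((Musca,(Martes,(Prionailurus,Canis))),((Corylus,Brassica),(Vulpes,(Alnus,Nomascus),Puma))),(Urocyon,((Takifugu,Callithrix),(Rattus,(Ailuropoda,Hylobates))))).
From Martes up to that node: 4 branches. From Ailuropoda up to the same node: 5 branches. Total: 4 + 5 = 9.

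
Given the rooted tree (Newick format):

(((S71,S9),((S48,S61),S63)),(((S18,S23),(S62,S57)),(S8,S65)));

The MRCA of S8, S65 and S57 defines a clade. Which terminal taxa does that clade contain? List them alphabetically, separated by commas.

Tracing S8: it sits inside (S8,S65).
Tracing S65: it sits inside (S8,S65).
Tracing S57: it sits inside (S62,S57).
The smallest clade enclosing all 3 is (((S18,S23),(S62,S57)),(S8,S65)); the answer is its 6 terminal taxa in alphabetical order.

S18, S23, S57, S62, S65, S8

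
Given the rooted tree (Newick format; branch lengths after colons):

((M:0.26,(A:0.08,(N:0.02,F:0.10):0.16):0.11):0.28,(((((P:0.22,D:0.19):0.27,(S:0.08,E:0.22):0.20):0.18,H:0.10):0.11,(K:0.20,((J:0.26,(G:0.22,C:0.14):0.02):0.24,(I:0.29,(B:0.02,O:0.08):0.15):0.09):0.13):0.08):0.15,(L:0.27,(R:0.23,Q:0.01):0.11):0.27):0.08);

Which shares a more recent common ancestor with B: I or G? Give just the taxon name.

The MRCA of B and I subtends (I,(B,O)) (3 taxa).
The MRCA of B and G subtends ((J,(G,C)),(I,(B,O))) (6 taxa).
The first is nested inside the second, so B shares a more recent common ancestor with I.

I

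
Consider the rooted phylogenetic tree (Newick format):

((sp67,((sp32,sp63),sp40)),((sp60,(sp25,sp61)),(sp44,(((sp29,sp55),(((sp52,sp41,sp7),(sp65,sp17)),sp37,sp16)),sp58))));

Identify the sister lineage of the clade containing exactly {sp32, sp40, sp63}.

sp67

The clade containing exactly {sp32, sp40, sp63} attaches to the tree at the node subtending (sp67,((sp32,sp63),sp40)).
The other lineage descending from that same node — the sister group — is the single tip sp67.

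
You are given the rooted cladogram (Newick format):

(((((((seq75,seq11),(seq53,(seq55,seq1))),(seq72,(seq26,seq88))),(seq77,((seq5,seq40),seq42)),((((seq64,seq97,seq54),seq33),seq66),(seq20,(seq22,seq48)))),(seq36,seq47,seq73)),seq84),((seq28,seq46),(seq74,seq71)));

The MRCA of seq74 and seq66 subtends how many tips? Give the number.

The MRCA of seq74 and seq66 is the root, so the clade is the entire tree.
That clade contains 28 terminal taxa: seq1, seq11, seq20, seq22, seq26, seq28, seq33, seq36, seq40, seq42, seq46, seq47, seq48, seq5, seq53, seq54, seq55, seq64, seq66, seq71, seq72, seq73, seq74, seq75, seq77, seq84, seq88, seq97.

28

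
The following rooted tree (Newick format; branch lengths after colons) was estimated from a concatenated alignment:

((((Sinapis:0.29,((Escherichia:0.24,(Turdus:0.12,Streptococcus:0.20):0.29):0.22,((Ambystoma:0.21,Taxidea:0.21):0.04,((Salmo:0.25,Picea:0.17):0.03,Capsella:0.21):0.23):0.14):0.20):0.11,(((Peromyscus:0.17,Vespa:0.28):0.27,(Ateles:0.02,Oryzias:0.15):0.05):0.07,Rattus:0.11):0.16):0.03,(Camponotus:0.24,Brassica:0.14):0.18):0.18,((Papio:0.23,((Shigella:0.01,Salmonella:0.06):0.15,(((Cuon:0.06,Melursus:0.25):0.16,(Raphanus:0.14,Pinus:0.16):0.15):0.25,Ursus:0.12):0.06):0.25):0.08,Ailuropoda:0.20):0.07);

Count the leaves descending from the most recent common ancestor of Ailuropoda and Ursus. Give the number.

9

The MRCA of Ailuropoda and Ursus is the node subtending ((Papio,((Shigella,Salmonella),(((Cuon,Melursus),(Raphanus,Pinus)),Ursus))),Ailuropoda).
That clade contains 9 terminal taxa: Ailuropoda, Cuon, Melursus, Papio, Pinus, Raphanus, Salmonella, Shigella, Ursus.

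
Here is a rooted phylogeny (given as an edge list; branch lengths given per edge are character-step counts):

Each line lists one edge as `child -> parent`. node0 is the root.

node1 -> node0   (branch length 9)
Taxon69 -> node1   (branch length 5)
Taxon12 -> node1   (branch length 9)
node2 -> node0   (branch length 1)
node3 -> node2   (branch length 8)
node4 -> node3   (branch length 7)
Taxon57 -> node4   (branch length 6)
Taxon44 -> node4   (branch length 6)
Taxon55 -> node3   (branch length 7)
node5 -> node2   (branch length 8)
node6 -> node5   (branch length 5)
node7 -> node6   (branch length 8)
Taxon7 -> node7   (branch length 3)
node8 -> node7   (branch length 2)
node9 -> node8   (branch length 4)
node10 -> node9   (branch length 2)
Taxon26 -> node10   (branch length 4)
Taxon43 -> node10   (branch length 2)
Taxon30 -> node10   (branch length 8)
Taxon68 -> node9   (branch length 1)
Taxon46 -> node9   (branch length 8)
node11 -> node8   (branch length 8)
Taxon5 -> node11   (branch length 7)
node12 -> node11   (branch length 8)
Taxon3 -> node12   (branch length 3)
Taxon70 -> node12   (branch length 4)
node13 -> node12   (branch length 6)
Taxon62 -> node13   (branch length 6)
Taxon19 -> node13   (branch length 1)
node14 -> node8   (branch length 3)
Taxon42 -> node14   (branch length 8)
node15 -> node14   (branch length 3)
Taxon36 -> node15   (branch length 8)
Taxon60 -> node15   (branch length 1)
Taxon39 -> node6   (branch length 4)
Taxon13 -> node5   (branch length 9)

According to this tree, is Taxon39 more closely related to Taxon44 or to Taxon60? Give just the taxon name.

The MRCA of Taxon39 and Taxon60 subtends ((Taxon7,(((Taxon26,Taxon43,Taxon30),Taxon68,Taxon46),(Taxon5,(Taxon3,Taxon70,(Taxon62,Taxon19))),(Taxon42,(Taxon36,Taxon60)))),Taxon39) (15 taxa).
The MRCA of Taxon39 and Taxon44 subtends (((Taxon57,Taxon44),Taxon55),(((Taxon7,(((Taxon26,Taxon43,Taxon30),Taxon68,Taxon46),(Taxon5,(Taxon3,Taxon70,(Taxon62,Taxon19))),(Taxon42,(Taxon36,Taxon60)))),Taxon39),Taxon13)) (19 taxa).
The first is nested inside the second, so Taxon39 shares a more recent common ancestor with Taxon60.

Taxon60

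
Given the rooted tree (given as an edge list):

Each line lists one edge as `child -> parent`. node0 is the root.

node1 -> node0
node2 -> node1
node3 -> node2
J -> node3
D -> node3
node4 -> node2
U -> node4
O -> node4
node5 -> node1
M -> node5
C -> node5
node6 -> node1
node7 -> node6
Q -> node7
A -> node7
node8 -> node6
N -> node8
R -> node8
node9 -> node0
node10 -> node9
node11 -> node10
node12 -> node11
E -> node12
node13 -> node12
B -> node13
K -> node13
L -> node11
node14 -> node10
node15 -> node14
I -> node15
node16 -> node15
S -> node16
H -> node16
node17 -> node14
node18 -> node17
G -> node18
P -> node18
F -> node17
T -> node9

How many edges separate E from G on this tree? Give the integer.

7

The MRCA of E and G is the node subtending (((E,(B,K)),L),((I,(S,H)),((G,P),F))).
From E up to that node: 3 branches. From G up to the same node: 4 branches. Total: 3 + 4 = 7.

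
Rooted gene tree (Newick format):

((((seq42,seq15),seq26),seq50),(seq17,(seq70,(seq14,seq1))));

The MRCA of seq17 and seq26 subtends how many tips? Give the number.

The MRCA of seq17 and seq26 is the root, so the clade is the entire tree.
That clade contains 8 terminal taxa: seq1, seq14, seq15, seq17, seq26, seq42, seq50, seq70.

8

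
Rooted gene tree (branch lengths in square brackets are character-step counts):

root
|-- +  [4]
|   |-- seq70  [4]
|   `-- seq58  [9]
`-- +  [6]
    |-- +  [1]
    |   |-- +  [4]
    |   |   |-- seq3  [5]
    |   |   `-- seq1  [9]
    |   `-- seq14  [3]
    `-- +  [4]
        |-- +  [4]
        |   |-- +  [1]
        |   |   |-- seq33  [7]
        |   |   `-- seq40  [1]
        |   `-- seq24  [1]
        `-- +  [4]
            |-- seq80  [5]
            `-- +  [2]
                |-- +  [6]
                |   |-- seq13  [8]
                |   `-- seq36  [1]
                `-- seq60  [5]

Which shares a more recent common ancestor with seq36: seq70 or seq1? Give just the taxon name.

The MRCA of seq36 and seq1 subtends (((seq3,seq1),seq14),(((seq33,seq40),seq24),(seq80,((seq13,seq36),seq60)))) (10 taxa).
The MRCA of seq36 and seq70 is the root, subtending the entire tree (12 taxa).
The first is nested inside the second, so seq36 shares a more recent common ancestor with seq1.

seq1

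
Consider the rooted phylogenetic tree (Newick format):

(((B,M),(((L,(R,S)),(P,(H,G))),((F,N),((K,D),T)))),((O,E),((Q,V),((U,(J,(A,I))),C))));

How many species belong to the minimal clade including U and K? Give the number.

22

The MRCA of U and K is the root, so the clade is the entire tree.
That clade contains 22 terminal taxa: A, B, C, D, E, F, G, H, I, J, K, L, M, N, O, P, Q, R, S, T, U, V.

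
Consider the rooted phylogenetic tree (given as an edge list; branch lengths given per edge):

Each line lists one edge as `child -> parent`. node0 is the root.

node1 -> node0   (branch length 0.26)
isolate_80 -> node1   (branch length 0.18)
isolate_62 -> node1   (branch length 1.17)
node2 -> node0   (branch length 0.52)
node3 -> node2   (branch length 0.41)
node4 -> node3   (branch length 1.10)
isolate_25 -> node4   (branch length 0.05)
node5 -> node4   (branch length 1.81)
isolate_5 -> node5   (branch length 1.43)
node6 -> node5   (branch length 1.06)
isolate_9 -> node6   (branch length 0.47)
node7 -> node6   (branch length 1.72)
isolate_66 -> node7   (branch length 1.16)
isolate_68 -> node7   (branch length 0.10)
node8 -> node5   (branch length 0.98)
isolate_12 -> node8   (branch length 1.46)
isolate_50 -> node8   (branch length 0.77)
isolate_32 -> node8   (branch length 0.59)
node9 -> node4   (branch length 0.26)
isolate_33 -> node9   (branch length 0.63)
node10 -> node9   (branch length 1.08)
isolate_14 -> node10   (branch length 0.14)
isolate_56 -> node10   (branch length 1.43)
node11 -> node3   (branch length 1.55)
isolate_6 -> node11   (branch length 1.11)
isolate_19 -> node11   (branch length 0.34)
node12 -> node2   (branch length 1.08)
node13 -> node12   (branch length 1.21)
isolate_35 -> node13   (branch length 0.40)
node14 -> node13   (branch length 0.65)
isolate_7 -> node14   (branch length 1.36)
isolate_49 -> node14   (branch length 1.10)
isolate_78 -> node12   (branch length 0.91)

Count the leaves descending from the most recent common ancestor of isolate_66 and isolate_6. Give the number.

13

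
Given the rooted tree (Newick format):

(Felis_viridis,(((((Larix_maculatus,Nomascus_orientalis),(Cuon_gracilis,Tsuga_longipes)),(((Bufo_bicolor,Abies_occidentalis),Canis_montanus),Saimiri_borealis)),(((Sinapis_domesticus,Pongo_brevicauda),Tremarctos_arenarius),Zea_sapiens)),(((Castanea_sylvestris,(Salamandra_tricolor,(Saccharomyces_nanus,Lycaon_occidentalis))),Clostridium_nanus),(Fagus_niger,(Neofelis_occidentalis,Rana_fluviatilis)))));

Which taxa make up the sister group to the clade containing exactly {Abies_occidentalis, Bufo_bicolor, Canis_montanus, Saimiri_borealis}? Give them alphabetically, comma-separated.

Cuon_gracilis, Larix_maculatus, Nomascus_orientalis, Tsuga_longipes

The clade containing exactly {Abies_occidentalis, Bufo_bicolor, Canis_montanus, Saimiri_borealis} attaches to the tree at the node subtending (((Larix_maculatus,Nomascus_orientalis),(Cuon_gracilis,Tsuga_longipes)),(((Bufo_bicolor,Abies_occidentalis),Canis_montanus),Saimiri_borealis)).
The other lineage descending from that same node — the sister group — is ((Larix_maculatus,Nomascus_orientalis),(Cuon_gracilis,Tsuga_longipes)); its 4 tips in alphabetical order are the answer.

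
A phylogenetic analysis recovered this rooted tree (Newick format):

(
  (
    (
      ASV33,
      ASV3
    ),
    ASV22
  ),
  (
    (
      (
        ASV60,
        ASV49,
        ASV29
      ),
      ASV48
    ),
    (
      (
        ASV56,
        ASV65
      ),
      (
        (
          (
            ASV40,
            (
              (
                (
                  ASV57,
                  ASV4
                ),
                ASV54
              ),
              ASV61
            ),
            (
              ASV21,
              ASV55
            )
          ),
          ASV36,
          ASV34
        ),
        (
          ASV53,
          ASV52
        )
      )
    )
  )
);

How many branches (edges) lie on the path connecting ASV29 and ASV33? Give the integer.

7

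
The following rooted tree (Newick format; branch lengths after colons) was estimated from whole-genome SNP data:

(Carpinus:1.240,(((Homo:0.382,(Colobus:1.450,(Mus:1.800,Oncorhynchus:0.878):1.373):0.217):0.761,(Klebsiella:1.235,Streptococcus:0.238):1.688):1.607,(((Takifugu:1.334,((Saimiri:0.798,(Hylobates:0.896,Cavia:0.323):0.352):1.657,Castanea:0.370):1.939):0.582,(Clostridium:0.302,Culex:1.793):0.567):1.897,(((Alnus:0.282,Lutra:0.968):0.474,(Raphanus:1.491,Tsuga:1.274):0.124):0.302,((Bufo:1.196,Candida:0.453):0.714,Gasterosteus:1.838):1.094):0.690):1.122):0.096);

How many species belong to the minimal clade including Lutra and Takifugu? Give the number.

The MRCA of Lutra and Takifugu is the node subtending (((Takifugu,((Saimiri,(Hylobates,Cavia)),Castanea)),(Clostridium,Culex)),(((Alnus,Lutra),(Raphanus,Tsuga)),((Bufo,Candida),Gasterosteus))).
That clade contains 14 terminal taxa: Alnus, Bufo, Candida, Castanea, Cavia, Clostridium, Culex, Gasterosteus, Hylobates, Lutra, Raphanus, Saimiri, Takifugu, Tsuga.

14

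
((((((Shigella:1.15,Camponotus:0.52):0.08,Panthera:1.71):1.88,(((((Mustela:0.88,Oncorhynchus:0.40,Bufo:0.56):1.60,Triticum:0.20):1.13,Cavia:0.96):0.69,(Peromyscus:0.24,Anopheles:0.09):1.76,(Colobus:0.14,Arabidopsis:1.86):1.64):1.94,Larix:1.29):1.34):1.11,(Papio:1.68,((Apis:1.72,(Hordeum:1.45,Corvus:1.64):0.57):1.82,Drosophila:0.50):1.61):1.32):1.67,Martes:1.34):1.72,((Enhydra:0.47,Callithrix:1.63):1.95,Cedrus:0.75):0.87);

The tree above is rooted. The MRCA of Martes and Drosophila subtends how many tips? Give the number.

19

The MRCA of Martes and Drosophila is the node subtending (((((Shigella,Camponotus),Panthera),(((((Mustela,Oncorhynchus,Bufo),Triticum),Cavia),(Peromyscus,Anopheles),(Colobus,Arabidopsis)),Larix)),(Papio,((Apis,(Hordeum,Corvus)),Drosophila))),Martes).
That clade contains 19 terminal taxa: Anopheles, Apis, Arabidopsis, Bufo, Camponotus, Cavia, Colobus, Corvus, Drosophila, Hordeum, Larix, Martes, Mustela, Oncorhynchus, Panthera, Papio, Peromyscus, Shigella, Triticum.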